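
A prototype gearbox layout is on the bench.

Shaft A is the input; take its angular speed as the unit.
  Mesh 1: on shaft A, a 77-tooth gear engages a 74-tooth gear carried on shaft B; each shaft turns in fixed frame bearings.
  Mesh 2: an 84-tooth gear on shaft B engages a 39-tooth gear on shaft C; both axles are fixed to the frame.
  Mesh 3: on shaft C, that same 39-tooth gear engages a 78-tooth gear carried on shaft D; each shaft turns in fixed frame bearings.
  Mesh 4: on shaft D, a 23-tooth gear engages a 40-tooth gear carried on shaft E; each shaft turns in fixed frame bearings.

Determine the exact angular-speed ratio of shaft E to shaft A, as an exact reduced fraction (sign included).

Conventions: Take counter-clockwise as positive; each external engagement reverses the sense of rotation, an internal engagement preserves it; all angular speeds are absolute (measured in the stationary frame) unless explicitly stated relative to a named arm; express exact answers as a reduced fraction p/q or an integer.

12397/19240

class = fixed-axis compound train [4 meshes; 4 ratios multiply, 4 sense flips]
mesh 1 [77T→74T]: running ratio 77/74, sense −
mesh 2 [84T→39T]: running ratio 1078/481, sense +
mesh 3 [39T→78T]: running ratio 539/481, sense −
mesh 4 [23T→40T]: running ratio 12397/19240, sense +
ω_out/ω_in = 12397/19240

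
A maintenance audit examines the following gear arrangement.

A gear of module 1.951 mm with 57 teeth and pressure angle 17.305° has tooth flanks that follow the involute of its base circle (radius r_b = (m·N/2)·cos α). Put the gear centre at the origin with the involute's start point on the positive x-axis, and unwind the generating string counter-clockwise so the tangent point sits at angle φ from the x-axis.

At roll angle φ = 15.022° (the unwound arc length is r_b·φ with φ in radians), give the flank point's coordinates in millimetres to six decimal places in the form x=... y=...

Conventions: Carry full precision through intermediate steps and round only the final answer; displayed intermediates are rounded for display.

x=54.879952 y=0.316731

topology: single-mesh involute geometry — m = 1.951, N = 57
pitch radius r_p = m·N/2 = 1.951·57/2 = 55.603500
base radius r_b = r_p·cos α = 55.603500·cos 17.305° = 53.086599
roll angle φ = 15.022° = 0.26218336 rad
x = r_b·(cos φ + φ·sin φ) = 54.879952
y = r_b·(sin φ − φ·cos φ) = 0.316731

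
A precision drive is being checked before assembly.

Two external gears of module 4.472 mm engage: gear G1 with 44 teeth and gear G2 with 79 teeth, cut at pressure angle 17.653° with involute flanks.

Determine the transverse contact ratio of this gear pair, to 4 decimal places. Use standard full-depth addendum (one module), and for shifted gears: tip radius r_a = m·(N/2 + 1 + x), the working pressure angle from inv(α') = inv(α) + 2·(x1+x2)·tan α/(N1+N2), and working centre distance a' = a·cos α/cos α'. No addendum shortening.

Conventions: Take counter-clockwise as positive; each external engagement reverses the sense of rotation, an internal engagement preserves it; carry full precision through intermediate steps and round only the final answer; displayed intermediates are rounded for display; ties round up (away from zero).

1.9242

single-mesh involute tooth geometry (44T engaging 79T at module 4.472)
base radii: r_b1 = 93.751153, r_b2 = 168.325933
tip radii: r_a1 = 102.856000, r_a2 = 181.116000
no profile shift: α' = α, a' = a
action lengths: √(r_a1²−r_b1²) = 42.309315, √(r_a2²−r_b2²) = 66.853465
base pitch p_b = π·m·cos α = 13.387633
CR = (42.309315 + 66.853465 − 275.028000·sin 17.65300°)/13.387633 = 1.924174
contact ratio ≈ 1.9242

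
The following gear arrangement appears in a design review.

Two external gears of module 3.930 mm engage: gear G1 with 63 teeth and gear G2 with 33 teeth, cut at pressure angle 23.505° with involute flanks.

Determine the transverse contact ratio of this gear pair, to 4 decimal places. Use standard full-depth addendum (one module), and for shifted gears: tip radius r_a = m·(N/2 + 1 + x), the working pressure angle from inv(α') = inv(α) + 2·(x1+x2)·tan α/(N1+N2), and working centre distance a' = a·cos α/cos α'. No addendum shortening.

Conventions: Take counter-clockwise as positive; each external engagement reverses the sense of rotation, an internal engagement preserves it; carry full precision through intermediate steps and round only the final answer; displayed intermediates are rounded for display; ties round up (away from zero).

1.5768

topology: single-mesh involute geometry — m = 3.930, 63T/33T pair
base radii: r_b1 = 113.523144, r_b2 = 59.464504
tip radii: r_a1 = 127.725000, r_a2 = 68.775000
no profile shift: α' = α, a' = a
action lengths: √(r_a1²−r_b1²) = 58.533507, √(r_a2²−r_b2²) = 34.553920
base pitch p_b = π·m·cos α = 11.322015
CR = (58.533507 + 34.553920 − 188.640000·sin 23.50500°)/11.322015 = 1.576778
contact ratio ≈ 1.5768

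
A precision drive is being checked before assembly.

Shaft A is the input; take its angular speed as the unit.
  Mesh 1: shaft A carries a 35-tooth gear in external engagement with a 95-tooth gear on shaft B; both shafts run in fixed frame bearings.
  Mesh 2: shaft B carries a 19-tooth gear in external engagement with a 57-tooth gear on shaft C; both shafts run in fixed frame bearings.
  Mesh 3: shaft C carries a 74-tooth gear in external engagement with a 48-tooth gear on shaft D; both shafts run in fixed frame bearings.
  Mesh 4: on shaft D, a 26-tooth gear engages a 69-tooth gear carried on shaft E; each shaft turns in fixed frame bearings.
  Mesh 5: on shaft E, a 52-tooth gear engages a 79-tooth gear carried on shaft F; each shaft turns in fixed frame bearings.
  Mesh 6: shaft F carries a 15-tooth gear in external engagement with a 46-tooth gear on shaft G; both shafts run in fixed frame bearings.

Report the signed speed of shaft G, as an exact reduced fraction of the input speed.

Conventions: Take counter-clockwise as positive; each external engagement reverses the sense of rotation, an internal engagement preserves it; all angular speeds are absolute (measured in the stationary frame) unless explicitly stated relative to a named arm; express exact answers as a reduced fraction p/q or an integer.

6-mesh fixed-axis compound train (all bearings frame-fixed)
mesh 1 [35T→95T]: |ω|/ω_in = 1×35/95 = 7/19, sense flips to −
mesh 2 [19T→57T]: |ω|/ω_in = (7/19)×19/57 = 7/57, sense flips to +
mesh 3 [74T→48T]: |ω|/ω_in = (7/57)×74/48 = 259/1368, sense flips to −
mesh 4 [26T→69T]: |ω|/ω_in = (259/1368)×26/69 = 3367/47196, sense flips to +
mesh 5 [52T→79T]: |ω|/ω_in = (3367/47196)×52/79 = 43771/932121, sense flips to −
mesh 6 [15T→46T]: |ω|/ω_in = (43771/932121)×15/46 = 218855/14292522, sense flips to +
signed output speed (× input speed) = 218855/14292522

218855/14292522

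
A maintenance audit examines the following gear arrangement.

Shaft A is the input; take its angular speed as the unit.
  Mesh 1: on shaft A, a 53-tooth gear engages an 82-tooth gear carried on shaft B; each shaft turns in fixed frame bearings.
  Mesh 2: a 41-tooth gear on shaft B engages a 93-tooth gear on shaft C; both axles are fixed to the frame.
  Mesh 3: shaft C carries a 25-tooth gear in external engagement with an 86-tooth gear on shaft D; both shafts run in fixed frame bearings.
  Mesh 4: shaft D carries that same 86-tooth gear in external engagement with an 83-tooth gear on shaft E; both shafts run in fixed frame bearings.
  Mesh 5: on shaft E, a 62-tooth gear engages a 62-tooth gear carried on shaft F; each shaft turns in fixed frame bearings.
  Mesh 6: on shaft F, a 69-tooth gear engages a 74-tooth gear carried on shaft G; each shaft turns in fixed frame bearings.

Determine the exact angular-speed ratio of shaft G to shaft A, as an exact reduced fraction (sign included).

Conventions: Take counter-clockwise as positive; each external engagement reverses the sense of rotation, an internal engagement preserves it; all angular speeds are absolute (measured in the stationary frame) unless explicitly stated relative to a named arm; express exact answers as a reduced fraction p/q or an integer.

30475/380804

class = fixed-axis compound train [6 meshes; 6 ratios multiply, 6 sense flips]
mesh 1 [53T→82T]: running ratio 53/82, sense −
mesh 2 [41T→93T]: running ratio 53/186, sense +
mesh 3 [25T→86T]: running ratio 1325/15996, sense −
mesh 4 [86T→83T]: running ratio 1325/15438, sense +
mesh 5 [62T→62T]: running ratio 1325/15438, sense −
mesh 6 [69T→74T]: running ratio 30475/380804, sense +
ω_out/ω_in = 30475/380804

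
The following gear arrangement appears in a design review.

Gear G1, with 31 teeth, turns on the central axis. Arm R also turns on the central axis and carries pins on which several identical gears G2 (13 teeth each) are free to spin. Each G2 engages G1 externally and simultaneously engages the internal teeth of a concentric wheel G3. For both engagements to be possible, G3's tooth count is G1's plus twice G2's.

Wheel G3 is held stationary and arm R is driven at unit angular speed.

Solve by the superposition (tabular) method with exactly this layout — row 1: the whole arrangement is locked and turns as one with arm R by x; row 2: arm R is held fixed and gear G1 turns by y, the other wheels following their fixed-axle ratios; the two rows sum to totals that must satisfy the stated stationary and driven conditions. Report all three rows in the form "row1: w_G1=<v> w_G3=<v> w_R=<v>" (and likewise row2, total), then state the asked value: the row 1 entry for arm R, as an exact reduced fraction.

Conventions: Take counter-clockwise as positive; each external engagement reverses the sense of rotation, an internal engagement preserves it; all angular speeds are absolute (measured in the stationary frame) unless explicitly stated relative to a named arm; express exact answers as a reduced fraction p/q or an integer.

recognized (axles ride arm R): planetary set, 31/13/57 teeth
row 1: whole set turns with the arm by x
row 2 (arm held, sun turns y): ω_ring = −(31/57)·y, ω_arm = 0
boundary: total ω_ring = x − (31/57)·y = 0 and total ω_arm = x = 1  ⇒  y = 57/31, x = 1
row 2 ring = −(31/57)·57/31 = -1
totals (row 1 + row 2): sun 1 + 57/31 = 88/31, ring 1 + (-1) = 0, arm 1 + 0 = 1
asked cell (row1, arm) = 1

row1: w_G1=1 w_G3=1 w_R=1
row2: w_G1=57/31 w_G3=-1 w_R=0
total: w_G1=88/31 w_G3=0 w_R=1
asked value: 1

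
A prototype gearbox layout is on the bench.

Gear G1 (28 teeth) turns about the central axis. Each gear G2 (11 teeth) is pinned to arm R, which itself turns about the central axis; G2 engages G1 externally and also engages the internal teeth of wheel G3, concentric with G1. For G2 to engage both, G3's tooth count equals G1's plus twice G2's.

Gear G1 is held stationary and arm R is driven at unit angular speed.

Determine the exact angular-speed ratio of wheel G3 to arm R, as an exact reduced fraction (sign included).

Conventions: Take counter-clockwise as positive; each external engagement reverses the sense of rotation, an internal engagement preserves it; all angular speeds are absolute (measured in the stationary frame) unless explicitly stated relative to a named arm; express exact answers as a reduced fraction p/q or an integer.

39/25

class = planetary set [G3 = 28+2·11 = 50; Willis about the carrier]
ring teeth: 28 + 2·11 = 50
28(ω_sun−ω_arm) = −50(ω_ring−ω_arm),  ω_sun = 0, ω_arm = 1
ω_ring = 1 − (28/50)(0−1) = 39/25
ω_out/ω_in = 39/25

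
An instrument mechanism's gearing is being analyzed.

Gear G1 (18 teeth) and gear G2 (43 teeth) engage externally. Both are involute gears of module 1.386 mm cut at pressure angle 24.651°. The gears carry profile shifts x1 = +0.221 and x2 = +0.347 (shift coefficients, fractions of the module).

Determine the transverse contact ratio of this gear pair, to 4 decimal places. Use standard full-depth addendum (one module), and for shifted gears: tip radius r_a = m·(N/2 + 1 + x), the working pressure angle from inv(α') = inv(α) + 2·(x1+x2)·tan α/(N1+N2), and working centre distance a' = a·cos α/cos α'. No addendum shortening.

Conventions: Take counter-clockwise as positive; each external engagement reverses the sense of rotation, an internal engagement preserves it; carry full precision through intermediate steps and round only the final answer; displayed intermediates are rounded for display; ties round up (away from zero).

1.3966

class = single-mesh tooth geometry [involute pair 18T × 43T, m = 1.386]
base radii: r_b1 = 11.337185, r_b2 = 27.083274
tip radii: r_a1 = 14.166306, r_a2 = 31.665942
inv(α') = inv(24.651°) + 2·(+0.221+0.347)·tan α/(18+43) = 0.03721808  ⇒  α' = 26.76176°
a' = a·cos α / cos α' = 42.2730·cos 24.651°/cos 26.76176° = 43.029496
action lengths: √(r_a1²−r_b1²) = 8.494261, √(r_a2²−r_b2²) = 16.408173
base pitch p_b = π·m·cos α = 3.957424
CR = (8.494261 + 16.408173 − 43.029496·sin 26.76176°)/3.957424 = 1.396626
contact ratio ≈ 1.3966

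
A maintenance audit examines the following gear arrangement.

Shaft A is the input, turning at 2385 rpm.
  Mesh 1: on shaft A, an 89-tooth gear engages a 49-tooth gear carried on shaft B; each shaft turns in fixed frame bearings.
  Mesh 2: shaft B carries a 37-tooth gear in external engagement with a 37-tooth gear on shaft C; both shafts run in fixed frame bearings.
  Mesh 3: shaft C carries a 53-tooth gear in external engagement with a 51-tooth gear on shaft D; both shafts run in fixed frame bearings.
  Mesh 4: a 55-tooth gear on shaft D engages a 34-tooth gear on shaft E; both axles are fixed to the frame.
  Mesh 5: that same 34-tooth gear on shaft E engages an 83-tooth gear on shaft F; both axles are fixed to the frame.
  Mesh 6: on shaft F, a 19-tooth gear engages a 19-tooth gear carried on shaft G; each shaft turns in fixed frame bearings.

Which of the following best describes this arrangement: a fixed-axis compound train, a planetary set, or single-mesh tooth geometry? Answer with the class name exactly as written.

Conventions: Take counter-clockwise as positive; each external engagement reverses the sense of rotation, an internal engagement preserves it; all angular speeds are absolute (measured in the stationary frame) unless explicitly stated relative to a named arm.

fixed-axis compound train

recognized (7 fixed axles, 6 meshes): fixed-axis compound train
classification: fixed-axis compound train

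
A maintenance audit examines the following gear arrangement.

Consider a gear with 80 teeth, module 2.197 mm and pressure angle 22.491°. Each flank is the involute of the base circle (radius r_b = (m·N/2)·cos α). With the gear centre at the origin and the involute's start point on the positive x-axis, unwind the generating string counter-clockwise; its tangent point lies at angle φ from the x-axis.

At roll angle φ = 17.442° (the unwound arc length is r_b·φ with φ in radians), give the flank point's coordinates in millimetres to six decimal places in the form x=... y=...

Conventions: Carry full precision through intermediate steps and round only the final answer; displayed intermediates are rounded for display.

x=84.871377 y=0.756490

topology: single-mesh involute geometry — m = 2.197, N = 80
pitch radius r_p = m·N/2 = 2.197·80/2 = 87.880000
base radius r_b = r_p·cos α = 87.880000·cos 22.491° = 81.195815
roll angle φ = 17.442° = 0.30442033 rad
x = r_b·(cos φ + φ·sin φ) = 84.871377
y = r_b·(sin φ − φ·cos φ) = 0.756490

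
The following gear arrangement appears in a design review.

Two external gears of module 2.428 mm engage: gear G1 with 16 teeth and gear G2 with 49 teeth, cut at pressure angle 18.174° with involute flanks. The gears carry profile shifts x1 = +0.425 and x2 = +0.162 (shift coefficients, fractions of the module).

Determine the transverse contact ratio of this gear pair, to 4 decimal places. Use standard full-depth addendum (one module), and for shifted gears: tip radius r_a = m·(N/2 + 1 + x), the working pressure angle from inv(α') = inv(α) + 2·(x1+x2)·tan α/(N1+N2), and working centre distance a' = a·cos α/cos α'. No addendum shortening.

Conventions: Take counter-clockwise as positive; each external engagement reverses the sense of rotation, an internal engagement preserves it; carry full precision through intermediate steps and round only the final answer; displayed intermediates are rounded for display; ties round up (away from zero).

1.5417

topology: single-mesh involute geometry — m = 2.428, 16T/49T pair
base radii: r_b1 = 18.455008, r_b2 = 56.518463
tip radii: r_a1 = 22.883900, r_a2 = 62.307336
inv(α') = inv(18.174°) + 2·(+0.425+0.162)·tan α/(16+49) = 0.01701362  ⇒  α' = 20.87031°
a' = a·cos α / cos α' = 78.9100·cos 18.174°/cos 20.87031° = 80.237949
action lengths: √(r_a1²−r_b1²) = 13.530911, √(r_a2²−r_b2²) = 26.227228
base pitch p_b = π·m·cos α = 7.247265
CR = (13.530911 + 26.227228 − 80.237949·sin 20.87031°)/7.247265 = 1.541693
contact ratio ≈ 1.5417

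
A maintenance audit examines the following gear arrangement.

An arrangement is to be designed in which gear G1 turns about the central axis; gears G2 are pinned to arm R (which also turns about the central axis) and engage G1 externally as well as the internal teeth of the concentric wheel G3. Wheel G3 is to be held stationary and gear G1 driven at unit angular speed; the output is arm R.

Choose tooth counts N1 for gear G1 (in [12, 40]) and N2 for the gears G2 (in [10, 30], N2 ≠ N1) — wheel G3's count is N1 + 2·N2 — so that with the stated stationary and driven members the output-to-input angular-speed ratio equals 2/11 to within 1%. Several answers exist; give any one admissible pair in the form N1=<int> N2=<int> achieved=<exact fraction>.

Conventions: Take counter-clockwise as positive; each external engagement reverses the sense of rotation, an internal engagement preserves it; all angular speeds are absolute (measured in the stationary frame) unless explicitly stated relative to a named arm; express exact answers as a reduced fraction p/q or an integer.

N1=12 N2=21 achieved=2/11

class = planetary set [ratio 2/11 wanted; Willis about the carrier]
Willis with ω_ring = 0: ω_arm/ω_sun = N1/(N1+N3); set equal to 2/11  ⇒  N3/N1 = 1/(2/11) − 1 = 9/2
N3 = N1 + 2·N2  ⇒  N2/N1 = (N3/N1 − 1)/2 = (9/2 − 1)/2 = 7/4
smallest multiple with N1 ≥ 12 and N2 ≥ 10: k = 3  ⇒  N1 = 3·4 = 12, N2 = 3·7 = 21 (N1 ≤ 40, N2 ≤ 30, N2 ≠ N1 ✓), N3 = 12 + 2·21 = 54
check: N1/(N1+N3) with N1 = 12, N3 = 54 gives 2/11; |achieved − target| = 0 ≤ 1/550 ✓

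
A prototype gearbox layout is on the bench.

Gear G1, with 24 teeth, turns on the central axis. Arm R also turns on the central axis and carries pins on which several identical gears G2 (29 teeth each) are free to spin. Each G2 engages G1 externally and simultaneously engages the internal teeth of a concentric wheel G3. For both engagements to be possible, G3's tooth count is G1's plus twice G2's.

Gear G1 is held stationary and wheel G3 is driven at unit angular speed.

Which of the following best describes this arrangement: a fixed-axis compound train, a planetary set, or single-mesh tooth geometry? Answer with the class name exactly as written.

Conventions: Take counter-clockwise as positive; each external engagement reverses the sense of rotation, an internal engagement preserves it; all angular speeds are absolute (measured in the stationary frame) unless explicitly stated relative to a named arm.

topology: planetary set — G1 24T / G2 29T / G3 82T, arm = carrier (Willis)
classification: planetary set

planetary set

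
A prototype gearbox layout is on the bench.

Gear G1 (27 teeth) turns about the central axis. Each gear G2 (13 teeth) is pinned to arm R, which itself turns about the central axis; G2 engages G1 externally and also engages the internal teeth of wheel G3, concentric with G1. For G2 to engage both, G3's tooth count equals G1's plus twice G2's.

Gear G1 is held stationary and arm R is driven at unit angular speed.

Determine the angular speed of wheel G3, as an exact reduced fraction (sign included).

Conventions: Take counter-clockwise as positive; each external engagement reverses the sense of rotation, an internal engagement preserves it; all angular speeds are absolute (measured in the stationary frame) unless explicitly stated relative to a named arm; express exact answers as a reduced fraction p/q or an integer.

80/53

recognized (axles ride arm R): planetary set, 27/13/53 teeth
ring teeth: 27 + 2·13 = 53
27(ω_sun−ω_arm) = −53(ω_ring−ω_arm),  ω_sun = 0, ω_arm = 1
ω_ring = 1 − (27/53)(0−1) = 80/53
exact speed ratio = 80/53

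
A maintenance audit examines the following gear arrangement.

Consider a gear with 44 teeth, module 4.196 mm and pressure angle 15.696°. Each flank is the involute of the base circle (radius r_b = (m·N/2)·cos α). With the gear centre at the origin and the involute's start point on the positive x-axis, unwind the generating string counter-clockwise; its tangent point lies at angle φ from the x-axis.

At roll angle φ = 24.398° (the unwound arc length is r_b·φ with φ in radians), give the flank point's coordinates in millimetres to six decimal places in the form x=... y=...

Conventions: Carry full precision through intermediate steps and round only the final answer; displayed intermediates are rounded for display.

x=96.565412 y=2.246115

single-mesh involute tooth geometry (44T wheel at module 4.196)
pitch radius r_p = m·N/2 = 4.196·44/2 = 92.312000
base radius r_b = r_p·cos α = 92.312000·cos 15.696° = 88.869744
roll angle φ = 24.398° = 0.42582543 rad
x = r_b·(cos φ + φ·sin φ) = 96.565412
y = r_b·(sin φ − φ·cos φ) = 2.246115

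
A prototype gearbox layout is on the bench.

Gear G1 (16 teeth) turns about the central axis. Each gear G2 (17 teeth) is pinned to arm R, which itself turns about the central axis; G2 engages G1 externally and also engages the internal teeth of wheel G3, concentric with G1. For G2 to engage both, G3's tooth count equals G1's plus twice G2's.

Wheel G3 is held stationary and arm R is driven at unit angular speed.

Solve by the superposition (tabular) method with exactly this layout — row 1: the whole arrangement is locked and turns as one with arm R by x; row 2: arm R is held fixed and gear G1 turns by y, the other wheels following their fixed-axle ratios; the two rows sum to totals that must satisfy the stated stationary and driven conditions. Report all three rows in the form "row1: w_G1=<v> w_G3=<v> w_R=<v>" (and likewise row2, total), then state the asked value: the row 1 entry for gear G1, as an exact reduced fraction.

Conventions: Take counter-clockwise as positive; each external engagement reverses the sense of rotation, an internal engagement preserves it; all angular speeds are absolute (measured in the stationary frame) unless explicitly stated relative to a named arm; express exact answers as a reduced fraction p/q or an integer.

row1: w_G1=1 w_G3=1 w_R=1
row2: w_G1=25/8 w_G3=-1 w_R=0
total: w_G1=33/8 w_G3=0 w_R=1
asked value: 1

class = planetary set [G3 = 16+2·17 = 50; Willis about the carrier]
row 1: whole set turns with the arm by x
row 2 — arm fixed, fixed-axis ratios: sun y, ring −(16/50)·y, arm 0
boundary: total ω_ring = x − (16/50)·y = 0 and total ω_arm = x = 1  ⇒  y = 25/8, x = 1
row 2 ring = −(16/50)·25/8 = -1
totals (row 1 + row 2): sun 1 + 25/8 = 33/8, ring 1 + (-1) = 0, arm 1 + 0 = 1
asked cell (row1, sun) = 1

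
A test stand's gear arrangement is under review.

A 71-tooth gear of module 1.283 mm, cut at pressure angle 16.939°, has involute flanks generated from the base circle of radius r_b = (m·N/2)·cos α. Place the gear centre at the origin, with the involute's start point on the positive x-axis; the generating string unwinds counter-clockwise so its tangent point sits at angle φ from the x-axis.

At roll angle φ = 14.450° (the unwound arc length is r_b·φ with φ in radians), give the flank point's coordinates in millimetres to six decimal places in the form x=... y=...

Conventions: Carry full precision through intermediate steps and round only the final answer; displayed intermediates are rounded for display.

recognized (one wheel, involute flank): single-mesh tooth geometry, m = 1.283, N = 71
pitch radius r_p = m·N/2 = 1.283·71/2 = 45.546500
base radius r_b = r_p·cos α = 45.546500·cos 16.939° = 43.570487
roll angle φ = 14.450° = 0.25220008 rad
x = r_b·(cos φ + φ·sin φ) = 44.934179
y = r_b·(sin φ − φ·cos φ) = 0.231495

x=44.934179 y=0.231495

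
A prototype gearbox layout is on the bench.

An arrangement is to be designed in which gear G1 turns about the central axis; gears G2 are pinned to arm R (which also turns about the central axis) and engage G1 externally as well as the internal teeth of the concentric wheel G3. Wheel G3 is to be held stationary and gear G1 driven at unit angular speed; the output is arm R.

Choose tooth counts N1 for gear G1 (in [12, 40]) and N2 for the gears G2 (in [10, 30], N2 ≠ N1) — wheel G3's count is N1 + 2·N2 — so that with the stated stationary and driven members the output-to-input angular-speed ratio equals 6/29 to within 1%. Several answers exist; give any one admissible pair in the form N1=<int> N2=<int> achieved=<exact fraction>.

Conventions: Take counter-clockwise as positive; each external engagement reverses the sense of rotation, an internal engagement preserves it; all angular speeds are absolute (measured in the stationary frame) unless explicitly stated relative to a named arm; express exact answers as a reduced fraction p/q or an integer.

N1=12 N2=17 achieved=6/29

planetary set to be sized for 6/29 (Willis relation)
Willis with ω_ring = 0: ω_arm/ω_sun = N1/(N1+N3); set equal to 6/29  ⇒  N3/N1 = 1/(6/29) − 1 = 23/6
N3 = N1 + 2·N2  ⇒  N2/N1 = (N3/N1 − 1)/2 = (23/6 − 1)/2 = 17/12
smallest multiple with N1 ≥ 12 and N2 ≥ 10: k = 1  ⇒  N1 = 1·12 = 12, N2 = 1·17 = 17 (N1 ≤ 40, N2 ≤ 30, N2 ≠ N1 ✓), N3 = 12 + 2·17 = 46
check: N1/(N1+N3) with N1 = 12, N3 = 46 gives 6/29; |achieved − target| = 0 ≤ 3/1450 ✓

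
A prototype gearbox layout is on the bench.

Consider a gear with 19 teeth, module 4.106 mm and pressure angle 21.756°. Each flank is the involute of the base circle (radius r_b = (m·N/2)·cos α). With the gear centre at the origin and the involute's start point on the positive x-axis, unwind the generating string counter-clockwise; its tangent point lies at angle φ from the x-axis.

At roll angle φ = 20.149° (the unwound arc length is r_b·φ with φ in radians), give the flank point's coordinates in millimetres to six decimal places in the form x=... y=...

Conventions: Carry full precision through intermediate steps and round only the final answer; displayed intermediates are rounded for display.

single-mesh involute tooth geometry (19T wheel at module 4.106)
pitch radius r_p = m·N/2 = 4.106·19/2 = 39.007000
base radius r_b = r_p·cos α = 39.007000·cos 21.756° = 36.228560
roll angle φ = 20.149° = 0.35166639 rad
x = r_b·(cos φ + φ·sin φ) = 38.399954
y = r_b·(sin φ − φ·cos φ) = 0.518731

x=38.399954 y=0.518731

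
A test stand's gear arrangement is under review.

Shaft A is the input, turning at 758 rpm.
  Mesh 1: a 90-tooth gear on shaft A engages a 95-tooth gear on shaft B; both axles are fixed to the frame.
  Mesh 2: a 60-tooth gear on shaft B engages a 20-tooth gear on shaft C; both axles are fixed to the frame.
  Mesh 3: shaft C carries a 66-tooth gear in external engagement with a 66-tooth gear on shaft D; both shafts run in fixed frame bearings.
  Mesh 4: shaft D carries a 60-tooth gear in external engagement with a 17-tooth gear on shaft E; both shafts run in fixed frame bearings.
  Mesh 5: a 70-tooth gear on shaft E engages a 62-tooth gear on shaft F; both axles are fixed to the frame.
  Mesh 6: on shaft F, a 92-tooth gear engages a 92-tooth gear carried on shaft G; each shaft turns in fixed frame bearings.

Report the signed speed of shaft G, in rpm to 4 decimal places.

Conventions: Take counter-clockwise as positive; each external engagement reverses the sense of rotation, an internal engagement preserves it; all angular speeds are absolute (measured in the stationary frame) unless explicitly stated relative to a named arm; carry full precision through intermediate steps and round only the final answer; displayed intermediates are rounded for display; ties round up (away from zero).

6-mesh fixed-axis compound train (all bearings frame-fixed)
mesh 1 [90T→95T]: ω = 758.0000×90/95 = 718.1053 rpm, sense flips to −
mesh 2 [60T→20T]: ω = 718.1053×60/20 = 2154.3158 rpm, sense flips to +
mesh 3 [66T→66T]: ω = 2154.3158×66/66 = 2154.3158 rpm, sense flips to −
mesh 4 [60T→17T]: ω = 2154.3158×60/17 = 7603.4675 rpm, sense flips to +
mesh 5 [70T→62T]: ω = 7603.4675×70/62 = 8584.5601 rpm, sense flips to −
mesh 6 [92T→92T]: ω = 8584.5601×92/92 = 8584.5601 rpm, sense flips to +
signed output speed = +8584.5601 rpm

+8584.5601 rpm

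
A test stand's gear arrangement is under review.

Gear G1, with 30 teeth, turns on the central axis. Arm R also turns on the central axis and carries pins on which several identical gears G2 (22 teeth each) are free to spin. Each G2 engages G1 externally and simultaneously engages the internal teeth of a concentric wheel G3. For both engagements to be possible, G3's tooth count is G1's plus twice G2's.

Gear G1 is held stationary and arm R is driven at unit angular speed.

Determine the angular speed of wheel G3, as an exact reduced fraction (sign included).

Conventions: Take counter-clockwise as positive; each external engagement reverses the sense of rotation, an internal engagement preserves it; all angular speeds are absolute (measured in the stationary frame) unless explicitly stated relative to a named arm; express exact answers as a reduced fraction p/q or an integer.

52/37

recognized (axles ride arm R): planetary set, 30/22/74 teeth
ring teeth: 30 + 2·22 = 74
30(ω_sun−ω_arm) = −74(ω_ring−ω_arm),  ω_sun = 0, ω_arm = 1
ω_ring = 1 − (30/74)(0−1) = 52/37
exact speed ratio = 52/37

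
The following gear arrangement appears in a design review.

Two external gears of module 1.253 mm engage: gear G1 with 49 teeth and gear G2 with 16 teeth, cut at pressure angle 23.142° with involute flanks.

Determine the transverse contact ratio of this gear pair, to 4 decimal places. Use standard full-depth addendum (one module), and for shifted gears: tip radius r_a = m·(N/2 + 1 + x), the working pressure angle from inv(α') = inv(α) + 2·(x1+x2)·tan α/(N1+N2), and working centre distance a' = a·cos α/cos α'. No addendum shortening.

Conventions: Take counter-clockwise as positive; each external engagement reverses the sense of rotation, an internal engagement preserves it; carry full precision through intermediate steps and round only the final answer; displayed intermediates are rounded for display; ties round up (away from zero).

1.5088

single-mesh involute tooth geometry (49T engaging 16T at module 1.253)
base radii: r_b1 = 28.228304, r_b2 = 9.217405
tip radii: r_a1 = 31.951500, r_a2 = 11.277000
no profile shift: α' = α, a' = a
action lengths: √(r_a1²−r_b1²) = 14.968674, √(r_a2²−r_b2²) = 6.496935
base pitch p_b = π·m·cos α = 3.619667
CR = (14.968674 + 6.496935 − 40.722500·sin 23.14200°)/3.619667 = 1.508760
contact ratio ≈ 1.5088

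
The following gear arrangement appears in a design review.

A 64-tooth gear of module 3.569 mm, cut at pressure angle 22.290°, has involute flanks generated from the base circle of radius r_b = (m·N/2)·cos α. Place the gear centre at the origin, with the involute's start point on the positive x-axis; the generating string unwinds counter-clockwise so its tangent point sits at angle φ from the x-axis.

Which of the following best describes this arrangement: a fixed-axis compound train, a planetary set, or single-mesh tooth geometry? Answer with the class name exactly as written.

recognized (one wheel, involute flank): single-mesh tooth geometry, m = 3.569, N = 64
classification: single-mesh tooth geometry

single-mesh tooth geometry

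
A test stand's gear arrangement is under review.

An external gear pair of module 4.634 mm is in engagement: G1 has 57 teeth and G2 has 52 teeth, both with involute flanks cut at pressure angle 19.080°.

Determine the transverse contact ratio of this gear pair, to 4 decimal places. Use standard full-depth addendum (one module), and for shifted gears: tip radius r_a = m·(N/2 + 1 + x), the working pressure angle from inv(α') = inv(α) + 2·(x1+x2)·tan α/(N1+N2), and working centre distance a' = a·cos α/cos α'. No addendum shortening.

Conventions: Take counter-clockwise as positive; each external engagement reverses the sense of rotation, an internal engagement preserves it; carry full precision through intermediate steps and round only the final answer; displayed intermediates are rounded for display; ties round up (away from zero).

1.8216

class = single-mesh tooth geometry [involute pair 57T × 52T, m = 4.634]
base radii: r_b1 = 124.813535, r_b2 = 113.864980
tip radii: r_a1 = 136.703000, r_a2 = 125.118000
no profile shift: α' = α, a' = a
action lengths: √(r_a1²−r_b1²) = 55.761022, √(r_a2²−r_b2²) = 51.858272
base pitch p_b = π·m·cos α = 13.758361
CR = (55.761022 + 51.858272 − 252.553000·sin 19.08000°)/13.758361 = 1.821637
contact ratio ≈ 1.8216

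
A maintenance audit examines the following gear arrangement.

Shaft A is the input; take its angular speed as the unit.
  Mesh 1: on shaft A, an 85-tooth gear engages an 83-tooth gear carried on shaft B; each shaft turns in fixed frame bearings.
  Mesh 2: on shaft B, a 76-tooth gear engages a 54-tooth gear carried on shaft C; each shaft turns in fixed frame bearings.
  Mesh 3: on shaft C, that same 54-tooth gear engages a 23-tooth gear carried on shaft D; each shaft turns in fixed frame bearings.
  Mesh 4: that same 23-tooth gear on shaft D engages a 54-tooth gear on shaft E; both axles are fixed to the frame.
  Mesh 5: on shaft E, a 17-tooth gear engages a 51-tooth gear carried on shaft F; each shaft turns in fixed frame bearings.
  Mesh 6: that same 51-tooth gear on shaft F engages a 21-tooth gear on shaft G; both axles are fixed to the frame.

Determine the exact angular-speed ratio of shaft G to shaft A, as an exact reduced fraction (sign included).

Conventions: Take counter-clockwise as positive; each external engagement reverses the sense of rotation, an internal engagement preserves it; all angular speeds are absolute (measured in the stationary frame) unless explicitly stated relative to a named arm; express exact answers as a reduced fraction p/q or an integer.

class = fixed-axis compound train [6 meshes; 6 ratios multiply, 6 sense flips]
mesh 1 [85T→83T]: running ratio 85/83, sense −
mesh 2 [76T→54T]: running ratio 3230/2241, sense +
mesh 3 [54T→23T]: running ratio 6460/1909, sense −
mesh 4 [23T→54T]: running ratio 3230/2241, sense +
mesh 5 [17T→51T]: running ratio 3230/6723, sense −
mesh 6 [51T→21T]: running ratio 54910/47061, sense +
ω_out/ω_in = 54910/47061

54910/47061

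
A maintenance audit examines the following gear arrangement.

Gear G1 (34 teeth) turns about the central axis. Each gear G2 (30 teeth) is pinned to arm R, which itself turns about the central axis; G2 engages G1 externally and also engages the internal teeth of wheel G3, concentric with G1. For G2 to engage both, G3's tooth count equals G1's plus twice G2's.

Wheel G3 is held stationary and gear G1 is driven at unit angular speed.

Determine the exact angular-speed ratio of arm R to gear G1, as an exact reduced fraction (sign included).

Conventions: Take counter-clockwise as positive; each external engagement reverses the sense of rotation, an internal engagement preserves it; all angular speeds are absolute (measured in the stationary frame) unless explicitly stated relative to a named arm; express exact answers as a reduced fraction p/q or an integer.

17/64

topology: planetary set — G1 34T / G2 30T / G3 94T, arm = carrier (Willis)
ring teeth: 34 + 2·30 = 94
34(ω_sun−ω_arm) = −94(ω_ring−ω_arm),  ω_ring = 0, ω_sun = 1
34(1−ω_arm) = −94(0−ω_arm)  ⇒  128·ω_arm = 34  ⇒  ω_arm = 17/64
ω_out/ω_in = 17/64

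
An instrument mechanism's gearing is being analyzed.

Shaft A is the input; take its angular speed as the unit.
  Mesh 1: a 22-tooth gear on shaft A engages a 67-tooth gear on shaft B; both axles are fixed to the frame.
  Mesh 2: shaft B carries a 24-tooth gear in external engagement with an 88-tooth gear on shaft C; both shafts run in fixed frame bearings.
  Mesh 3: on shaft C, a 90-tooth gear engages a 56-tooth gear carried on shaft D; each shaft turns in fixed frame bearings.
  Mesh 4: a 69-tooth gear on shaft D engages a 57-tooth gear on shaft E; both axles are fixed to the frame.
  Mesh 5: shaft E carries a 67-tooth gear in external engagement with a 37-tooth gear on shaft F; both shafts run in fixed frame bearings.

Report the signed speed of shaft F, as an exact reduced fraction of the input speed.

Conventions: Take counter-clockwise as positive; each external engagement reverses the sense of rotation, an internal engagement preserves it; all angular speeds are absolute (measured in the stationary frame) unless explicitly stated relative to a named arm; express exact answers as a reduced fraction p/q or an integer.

5-mesh fixed-axis compound train (all bearings frame-fixed)
mesh 1 [22T→67T]: |ω|/ω_in = 1×22/67 = 22/67, sense flips to −
mesh 2 [24T→88T]: |ω|/ω_in = (22/67)×24/88 = 6/67, sense flips to +
mesh 3 [90T→56T]: |ω|/ω_in = (6/67)×90/56 = 135/938, sense flips to −
mesh 4 [69T→57T]: |ω|/ω_in = (135/938)×69/57 = 3105/17822, sense flips to +
mesh 5 [67T→37T]: |ω|/ω_in = (3105/17822)×67/37 = 3105/9842, sense flips to −
signed output speed (× input speed) = -3105/9842

-3105/9842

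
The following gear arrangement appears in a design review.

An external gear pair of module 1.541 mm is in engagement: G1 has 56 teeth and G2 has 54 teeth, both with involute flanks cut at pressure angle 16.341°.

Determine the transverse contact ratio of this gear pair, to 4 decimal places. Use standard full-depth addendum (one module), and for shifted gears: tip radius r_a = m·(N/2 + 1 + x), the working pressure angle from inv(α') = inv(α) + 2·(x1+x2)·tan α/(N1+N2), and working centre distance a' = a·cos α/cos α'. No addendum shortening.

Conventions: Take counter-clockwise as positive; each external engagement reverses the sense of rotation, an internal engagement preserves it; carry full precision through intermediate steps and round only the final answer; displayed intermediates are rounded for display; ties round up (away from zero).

class = single-mesh tooth geometry [involute pair 56T × 54T, m = 1.541]
base radii: r_b1 = 41.405002, r_b2 = 39.926252
tip radii: r_a1 = 44.689000, r_a2 = 43.148000
no profile shift: α' = α, a' = a
action lengths: √(r_a1²−r_b1²) = 16.814652, √(r_a2²−r_b2²) = 16.359838
base pitch p_b = π·m·cos α = 4.645630
CR = (16.814652 + 16.359838 − 84.755000·sin 16.34100°)/4.645630 = 2.007989
contact ratio ≈ 2.0080

2.0080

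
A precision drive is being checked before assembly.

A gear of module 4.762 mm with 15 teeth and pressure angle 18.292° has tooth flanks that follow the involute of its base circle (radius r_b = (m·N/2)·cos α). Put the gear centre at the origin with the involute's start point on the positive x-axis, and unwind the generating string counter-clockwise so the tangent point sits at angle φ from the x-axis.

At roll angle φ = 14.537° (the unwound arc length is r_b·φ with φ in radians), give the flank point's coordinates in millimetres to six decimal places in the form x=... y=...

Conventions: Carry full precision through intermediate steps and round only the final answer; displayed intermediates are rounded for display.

class = single-mesh tooth geometry [base-circle involute, m = 4.762, 15T]
pitch radius r_p = m·N/2 = 4.762·15/2 = 35.715000
base radius r_b = r_p·cos α = 35.715000·cos 18.292° = 33.910296
roll angle φ = 14.537° = 0.25371851 rad
x = r_b·(cos φ + φ·sin φ) = 34.984249
y = r_b·(sin φ − φ·cos φ) = 0.183429

x=34.984249 y=0.183429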